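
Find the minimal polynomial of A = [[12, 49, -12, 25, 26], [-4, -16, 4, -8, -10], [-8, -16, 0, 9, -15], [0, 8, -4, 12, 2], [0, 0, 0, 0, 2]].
The characteristic polynomial factors as (x - 2)^5. The minimal polynomial is ∏(x - λ)^{k_λ} where k_λ is the size of the largest Jordan block at λ.

For λ = 2: rank(A - 2I) = 2, and the largest Jordan block has size 2 (the smallest k with rank((A - 2I)^k) = rank((A - 2I)^(k+1))).

So m_A(x) = (x - 2)^2.

m_A(x) = (x - 2)^2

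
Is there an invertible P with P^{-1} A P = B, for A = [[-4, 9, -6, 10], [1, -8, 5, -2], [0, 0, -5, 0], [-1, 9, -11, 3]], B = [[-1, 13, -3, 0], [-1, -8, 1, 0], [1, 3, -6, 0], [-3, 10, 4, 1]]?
Two matrices over a field are similar if and only if they have the same invariant factors.

Both A and B have characteristic polynomial (x - 1)(x + 5)^3 and minimal polynomial (x - 1)(x + 5)^3. Computing further, both have invariant factors (x - 1)(x + 5)^3. Hence A and B are similar.

Yes.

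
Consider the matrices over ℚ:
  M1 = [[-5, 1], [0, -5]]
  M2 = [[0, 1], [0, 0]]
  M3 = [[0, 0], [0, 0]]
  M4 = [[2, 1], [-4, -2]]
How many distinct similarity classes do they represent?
3 classes: {M1}, {M2, M4}, {M3}

Characteristic polynomials: χ_{M1} = (x + 5)^2, χ_{M2} = x^2, χ_{M3} = x^2, χ_{M4} = x^2.

{M1}: invariant factors (x + 5)^2.

{M2, M4}: invariant factors x^2.

{M3}: invariant factors x, x.

Matrices are similar if and only if their invariant-factor lists agree; the partition into similarity classes is {M1}, {M2, M4}, {M3}.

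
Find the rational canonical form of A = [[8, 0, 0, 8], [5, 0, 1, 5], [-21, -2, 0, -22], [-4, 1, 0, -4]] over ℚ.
The invariant factors of A (the non-unit diagonal entries of the Smith normal form of xI - A over ℚ[x]) are (x - 4)(x - 1)^2(x + 2), each dividing the next. The characteristic polynomial is their product, (x - 4)(x - 1)^2(x + 2).

The rational canonical form is the block-diagonal matrix of companion matrices C(f_i):
R = [[0, 0, 0, 8], [1, 0, 0, -14], [0, 1, 0, 3], [0, 0, 1, 4]].

R = [[0, 0, 0, 8], [1, 0, 0, -14], [0, 1, 0, 3], [0, 0, 1, 4]]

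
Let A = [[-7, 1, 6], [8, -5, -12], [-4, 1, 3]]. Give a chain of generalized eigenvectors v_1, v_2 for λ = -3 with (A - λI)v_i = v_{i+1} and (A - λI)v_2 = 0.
We seek v_1 ∈ ker((A + 3I)^2) \ ker(A + 3I), then set v_{i+1} = (A + 3I) v_i.

One such chain is v_1 = [[0, 1, 0]]^T, v_2 = [[1, -2, 1]]^T. Check: (A + 3I) v_2 = [[0, 0, 0]]^T = 0.

v_1 = [[0, 1, 0]]^T, v_2 = [[1, -2, 1]]^T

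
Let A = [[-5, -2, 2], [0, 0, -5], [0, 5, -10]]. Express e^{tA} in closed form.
A has Jordan form J = [[-5, 1, 0], [0, -5, 0], [0, 0, -5]] with A = PJP^{-1}, so e^{tA} = P e^{tJ} P^{-1}.

For a Jordan block J_k(λ), e^{tJ_k(λ)} = e^{λt} · (I + tN + t^2 N^2/2! + ... + t^{k-1} N^{k-1}/(k-1)!) where N is the nilpotent superdiagonal part.

Assembling the blocks and conjugating back gives the entries of e^{tA} as shown above.

e^{tA} = [[e^{-5*t}, -2*t*e^{-5*t}, 2*t*e^{-5*t}], [0, (5*t + 1)*e^{-5*t}, -5*t*e^{-5*t}], [0, 5*t*e^{-5*t}, (1 - 5*t)*e^{-5*t}]]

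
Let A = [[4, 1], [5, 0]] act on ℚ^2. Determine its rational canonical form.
The invariant factors of A (the non-unit diagonal entries of the Smith normal form of xI - A over ℚ[x]) are (x - 5)(x + 1), each dividing the next. The characteristic polynomial is their product, (x - 5)(x + 1).

The rational canonical form is the block-diagonal matrix of companion matrices C(f_i):
R = [[0, 5], [1, 4]].

R = [[0, 5], [1, 4]]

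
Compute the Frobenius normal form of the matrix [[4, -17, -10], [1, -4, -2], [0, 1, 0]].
The invariant factors of A (the non-unit diagonal entries of the Smith normal form of xI - A over ℚ[x]) are x^3 + 3x + 2, each dividing the next. The characteristic polynomial is their product, x^3 + 3x + 2.

The rational canonical form is the block-diagonal matrix of companion matrices C(f_i):
R = [[0, 0, -2], [1, 0, -3], [0, 1, 0]].

Note the characteristic polynomial does not split into linear factors over ℚ, so A has no Jordan form over ℚ; the rational canonical form exists over any field.

R = [[0, 0, -2], [1, 0, -3], [0, 1, 0]]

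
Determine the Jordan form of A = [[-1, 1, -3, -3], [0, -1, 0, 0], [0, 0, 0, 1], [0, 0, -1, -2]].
The characteristic polynomial is det(xI - A) = (x + 1)^4, so the eigenvalues are -1 (algebraic multiplicity 4).

For λ = -1: rank(A + I) = 2, rank((A + I)^2) = 0. The eigenspace has dimension 4 - 2 = 2, so there are 2 Jordan blocks; the rank sequence gives block sizes [2, 2].

Assembling the blocks gives the Jordan form J above.

J = [[-1, 1, 0, 0], [0, -1, 0, 0], [0, 0, -1, 1], [0, 0, 0, -1]]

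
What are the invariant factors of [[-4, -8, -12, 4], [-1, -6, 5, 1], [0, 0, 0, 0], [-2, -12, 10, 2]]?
x, x(x + 4)^2

The Jordan structure of A has elementary divisors (x + 4)^2, x, x. Arranging the block sizes at each eigenvalue in decreasing order and taking row products gives the invariant factors.

Invariant factors (smallest first, each dividing the next): x, x(x + 4)^2.

Check: the last factor x(x + 4)^2 is the minimal polynomial, and the product x^2(x + 4)^2 is the characteristic polynomial.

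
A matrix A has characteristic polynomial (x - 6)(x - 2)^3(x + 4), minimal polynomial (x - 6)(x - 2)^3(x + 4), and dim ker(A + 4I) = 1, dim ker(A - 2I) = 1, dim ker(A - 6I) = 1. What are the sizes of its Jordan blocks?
λ = -4: algebraic multiplicity 1 (exponent in χ_A), largest block size 1 (exponent in m_A), 1 block (geometric multiplicity). This forces block sizes [1].
λ = 2: algebraic multiplicity 3 (exponent in χ_A), largest block size 3 (exponent in m_A), 1 block (geometric multiplicity). This forces block sizes [3].
λ = 6: algebraic multiplicity 1 (exponent in χ_A), largest block size 1 (exponent in m_A), 1 block (geometric multiplicity). This forces block sizes [1].

Jordan blocks: (-4, 1), (2, 3), (6, 1)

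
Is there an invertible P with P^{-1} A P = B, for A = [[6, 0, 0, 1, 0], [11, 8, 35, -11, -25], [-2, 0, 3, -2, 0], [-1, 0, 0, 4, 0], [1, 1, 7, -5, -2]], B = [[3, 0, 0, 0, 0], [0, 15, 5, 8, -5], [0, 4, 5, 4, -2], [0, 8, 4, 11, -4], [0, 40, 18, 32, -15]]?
Both have characteristic polynomial (x - 5)^2(x - 3)^3, but the minimal polynomial of A is (x - 5)^2(x - 3)^2 while the minimal polynomial of B is (x - 5)^2(x - 3). The minimal polynomial is a similarity invariant, so A and B are not similar.

No.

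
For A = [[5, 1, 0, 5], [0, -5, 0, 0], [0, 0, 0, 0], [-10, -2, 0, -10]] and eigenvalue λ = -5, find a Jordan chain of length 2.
v_1 = [[-2, 1, 0, 4]]^T, v_2 = [[1, 0, 0, -2]]^T

We seek v_1 ∈ ker((A + 5I)^2) \ ker(A + 5I), then set v_{i+1} = (A + 5I) v_i.

One such chain is v_1 = [[-2, 1, 0, 4]]^T, v_2 = [[1, 0, 0, -2]]^T. Check: (A + 5I) v_2 = [[0, 0, 0, 0]]^T = 0.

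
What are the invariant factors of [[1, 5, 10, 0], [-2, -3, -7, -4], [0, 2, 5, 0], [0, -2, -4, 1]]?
The Jordan structure of A has elementary divisors (x - 1)^3, (x - 1). Arranging the block sizes at each eigenvalue in decreasing order and taking row products gives the invariant factors.

Invariant factors (smallest first, each dividing the next): x - 1, (x - 1)^3.

Check: the last factor (x - 1)^3 is the minimal polynomial, and the product (x - 1)^4 is the characteristic polynomial.

x - 1, (x - 1)^3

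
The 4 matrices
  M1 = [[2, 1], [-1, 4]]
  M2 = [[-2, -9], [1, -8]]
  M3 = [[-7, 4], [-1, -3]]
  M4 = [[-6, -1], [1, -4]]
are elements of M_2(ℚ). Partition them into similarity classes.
Characteristic polynomials: χ_{M1} = (x - 3)^2, χ_{M2} = (x + 5)^2, χ_{M3} = (x + 5)^2, χ_{M4} = (x + 5)^2.

{M1}: invariant factors (x - 3)^2.

{M2, M3, M4}: invariant factors (x + 5)^2.

Matrices are similar if and only if their invariant-factor lists agree; the partition into similarity classes is {M1}, {M2, M3, M4}.

2 classes: {M1}, {M2, M3, M4}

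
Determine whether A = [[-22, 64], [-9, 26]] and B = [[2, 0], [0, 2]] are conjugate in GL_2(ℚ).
Both have characteristic polynomial (x - 2)^2, but the minimal polynomial of A is (x - 2)^2 while the minimal polynomial of B is x - 2. The minimal polynomial is a similarity invariant, so A and B are not similar.

No.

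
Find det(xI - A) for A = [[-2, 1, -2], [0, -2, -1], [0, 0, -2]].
xI - A = [[x + 2, -1, 2], [0, x + 2, 1], [0, 0, x + 2]].

Expanding det(xI - A) along the first row:
det(xI - A) = + (x + 2)·det([[x + 2, 1], [0, x + 2]]) - (-1)·det([[0, 1], [0, x + 2]]) + (2)·det([[0, x + 2], [0, 0]]).

Evaluating gives χ_A(x) = x^3 + 6x^2 + 12x + 8 = (x + 2)^3.

χ_A(x) = (x + 2)^3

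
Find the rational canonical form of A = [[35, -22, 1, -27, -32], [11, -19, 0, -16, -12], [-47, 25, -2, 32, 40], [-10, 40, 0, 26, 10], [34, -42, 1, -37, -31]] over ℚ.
R = [[6, 0, 0, 0, 0], [0, 0, 0, 0, 0], [0, 1, 0, 0, 0], [0, 0, 1, 0, 18], [0, 0, 0, 1, 3]]

The invariant factors of A (the non-unit diagonal entries of the Smith normal form of xI - A over ℚ[x]) are x - 6, x^2(x - 6)(x + 3), each dividing the next. The characteristic polynomial is their product, x^2(x - 6)^2(x + 3).

The rational canonical form is the block-diagonal matrix of companion matrices C(f_i):
R = [[6, 0, 0, 0, 0], [0, 0, 0, 0, 0], [0, 1, 0, 0, 0], [0, 0, 1, 0, 18], [0, 0, 0, 1, 3]].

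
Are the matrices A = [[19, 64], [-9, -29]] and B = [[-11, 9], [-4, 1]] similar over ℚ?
Yes.

Two matrices over a field are similar if and only if they have the same invariant factors.

Both A and B have characteristic polynomial (x + 5)^2 and minimal polynomial (x + 5)^2. Computing further, both have invariant factors (x + 5)^2. Hence A and B are similar.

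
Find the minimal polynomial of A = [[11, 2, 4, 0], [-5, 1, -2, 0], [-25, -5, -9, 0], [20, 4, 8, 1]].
m_A(x) = (x - 1)^3

The characteristic polynomial factors as (x - 1)^4. The minimal polynomial is ∏(x - λ)^{k_λ} where k_λ is the size of the largest Jordan block at λ.

For λ = 1: rank(A - I) = 2, and the largest Jordan block has size 3 (the smallest k with rank((A - I)^k) = rank((A - I)^(k+1))).

So m_A(x) = (x - 1)^3.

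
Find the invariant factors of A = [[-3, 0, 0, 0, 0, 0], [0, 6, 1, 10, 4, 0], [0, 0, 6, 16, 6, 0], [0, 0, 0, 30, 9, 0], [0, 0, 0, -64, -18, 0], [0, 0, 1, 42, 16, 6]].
x - 6, (x - 6)^2, (x - 6)^2(x + 3)

The Jordan structure of A has elementary divisors (x + 3), (x - 6)^2, (x - 6)^2, (x - 6). Arranging the block sizes at each eigenvalue in decreasing order and taking row products gives the invariant factors.

Invariant factors (smallest first, each dividing the next): x - 6, (x - 6)^2, (x - 6)^2(x + 3).

Check: the last factor (x - 6)^2(x + 3) is the minimal polynomial, and the product (x - 6)^5(x + 3) is the characteristic polynomial.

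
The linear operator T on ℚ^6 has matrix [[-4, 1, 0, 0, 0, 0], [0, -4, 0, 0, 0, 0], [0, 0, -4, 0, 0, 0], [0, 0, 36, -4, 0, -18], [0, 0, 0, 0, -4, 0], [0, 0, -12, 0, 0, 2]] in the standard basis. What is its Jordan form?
The characteristic polynomial is det(xI - A) = (x - 2)(x + 4)^5, so the eigenvalues are -4 (algebraic multiplicity 5), 2 (algebraic multiplicity 1).

For λ = -4: rank(A + 4I) = 2, rank((A + 4I)^2) = 1. The eigenspace has dimension 6 - 2 = 4, so there are 4 Jordan blocks; the rank sequence gives block sizes [2, 1, 1, 1].

For λ = 2: algebraic multiplicity 1 gives one 1×1 block.

Assembling the blocks gives the Jordan form J above.

J = [[-4, 1, 0, 0, 0, 0], [0, -4, 0, 0, 0, 0], [0, 0, -4, 0, 0, 0], [0, 0, 0, -4, 0, 0], [0, 0, 0, 0, -4, 0], [0, 0, 0, 0, 0, 2]]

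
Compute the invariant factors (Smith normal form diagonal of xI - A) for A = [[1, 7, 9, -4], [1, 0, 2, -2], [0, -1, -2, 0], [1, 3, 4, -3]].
x + 1, (x + 1)^3

The Jordan structure of A has elementary divisors (x + 1)^3, (x + 1). Arranging the block sizes at each eigenvalue in decreasing order and taking row products gives the invariant factors.

Invariant factors (smallest first, each dividing the next): x + 1, (x + 1)^3.

Check: the last factor (x + 1)^3 is the minimal polynomial, and the product (x + 1)^4 is the characteristic polynomial.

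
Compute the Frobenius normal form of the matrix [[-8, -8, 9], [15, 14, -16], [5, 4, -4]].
The invariant factors of A (the non-unit diagonal entries of the Smith normal form of xI - A over ℚ[x]) are (x - 2)(x^2 + 3), each dividing the next. The characteristic polynomial is their product, (x - 2)(x^2 + 3).

The rational canonical form is the block-diagonal matrix of companion matrices C(f_i):
R = [[0, 0, 6], [1, 0, -3], [0, 1, 2]].

Note the characteristic polynomial does not split into linear factors over ℚ, so A has no Jordan form over ℚ; the rational canonical form exists over any field.

R = [[0, 0, 6], [1, 0, -3], [0, 1, 2]]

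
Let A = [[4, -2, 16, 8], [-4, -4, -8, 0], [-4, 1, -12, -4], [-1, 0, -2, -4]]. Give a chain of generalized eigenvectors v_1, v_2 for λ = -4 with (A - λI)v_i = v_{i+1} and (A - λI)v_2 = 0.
v_1 = [[-9, 4, 4, 1]]^T, v_2 = [[-8, 4, 4, 1]]^T

We seek v_1 ∈ ker((A + 4I)^2) \ ker(A + 4I), then set v_{i+1} = (A + 4I) v_i.

One such chain is v_1 = [[-9, 4, 4, 1]]^T, v_2 = [[-8, 4, 4, 1]]^T. Check: (A + 4I) v_2 = [[0, 0, 0, 0]]^T = 0.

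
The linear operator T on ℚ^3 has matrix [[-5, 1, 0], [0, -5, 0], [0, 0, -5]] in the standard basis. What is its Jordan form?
The characteristic polynomial is det(xI - A) = (x + 5)^3, so the eigenvalues are -5 (algebraic multiplicity 3).

For λ = -5: rank(A + 5I) = 1, rank((A + 5I)^2) = 0. The eigenspace has dimension 3 - 1 = 2, so there are 2 Jordan blocks; the rank sequence gives block sizes [2, 1].

Assembling the blocks gives the Jordan form J above.

J = [[-5, 1, 0], [0, -5, 0], [0, 0, -5]]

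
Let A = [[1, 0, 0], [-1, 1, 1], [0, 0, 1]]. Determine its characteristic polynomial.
χ_A(x) = (x - 1)^3

xI - A = [[x - 1, 0, 0], [1, x - 1, -1], [0, 0, x - 1]].

Expanding det(xI - A) along the first row:
det(xI - A) = + (x - 1)·det([[x - 1, -1], [0, x - 1]]) - (0)·det([[1, -1], [0, x - 1]]) + (0)·det([[1, x - 1], [0, 0]]).

Evaluating gives χ_A(x) = x^3 - 3x^2 + 3x - 1 = (x - 1)^3.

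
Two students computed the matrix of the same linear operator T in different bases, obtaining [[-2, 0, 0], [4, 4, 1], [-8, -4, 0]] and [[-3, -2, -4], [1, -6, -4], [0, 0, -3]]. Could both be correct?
No.

trace(A) = 2 but trace(B) = -12. The trace is a similarity invariant, so A and B are not similar.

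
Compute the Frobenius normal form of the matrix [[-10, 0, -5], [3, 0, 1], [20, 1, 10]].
R = [[0, 0, -5], [1, 0, 1], [0, 1, 0]]

The invariant factors of A (the non-unit diagonal entries of the Smith normal form of xI - A over ℚ[x]) are x^3 - x + 5, each dividing the next. The characteristic polynomial is their product, x^3 - x + 5.

The rational canonical form is the block-diagonal matrix of companion matrices C(f_i):
R = [[0, 0, -5], [1, 0, 1], [0, 1, 0]].

Note the characteristic polynomial does not split into linear factors over ℚ, so A has no Jordan form over ℚ; the rational canonical form exists over any field.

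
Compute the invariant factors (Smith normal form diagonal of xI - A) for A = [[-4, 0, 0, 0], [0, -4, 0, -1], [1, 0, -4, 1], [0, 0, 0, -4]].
The Jordan structure of A has elementary divisors (x + 4)^2, (x + 4)^2. Arranging the block sizes at each eigenvalue in decreasing order and taking row products gives the invariant factors.

Invariant factors (smallest first, each dividing the next): (x + 4)^2, (x + 4)^2.

Check: the last factor (x + 4)^2 is the minimal polynomial, and the product (x + 4)^4 is the characteristic polynomial.

(x + 4)^2, (x + 4)^2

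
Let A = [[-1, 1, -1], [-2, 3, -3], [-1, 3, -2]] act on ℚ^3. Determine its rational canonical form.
R = [[0, 0, -1], [1, 0, -3], [0, 1, 0]]

The invariant factors of A (the non-unit diagonal entries of the Smith normal form of xI - A over ℚ[x]) are x^3 + 3x + 1, each dividing the next. The characteristic polynomial is their product, x^3 + 3x + 1.

The rational canonical form is the block-diagonal matrix of companion matrices C(f_i):
R = [[0, 0, -1], [1, 0, -3], [0, 1, 0]].

Note the characteristic polynomial does not split into linear factors over ℚ, so A has no Jordan form over ℚ; the rational canonical form exists over any field.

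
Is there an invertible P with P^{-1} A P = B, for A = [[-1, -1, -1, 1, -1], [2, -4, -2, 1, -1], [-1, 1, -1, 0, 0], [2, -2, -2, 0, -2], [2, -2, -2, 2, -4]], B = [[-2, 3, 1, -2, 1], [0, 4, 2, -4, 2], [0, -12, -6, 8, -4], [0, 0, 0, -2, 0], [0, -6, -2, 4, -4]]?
Both have characteristic polynomial (x + 2)^5 and minimal polynomial (x + 2)^2. But rank(A + 2I) = 2 for A while rank(B + 2I) = 1 for B, so the number of Jordan blocks at λ = -2 differs. A and B are not similar.

No.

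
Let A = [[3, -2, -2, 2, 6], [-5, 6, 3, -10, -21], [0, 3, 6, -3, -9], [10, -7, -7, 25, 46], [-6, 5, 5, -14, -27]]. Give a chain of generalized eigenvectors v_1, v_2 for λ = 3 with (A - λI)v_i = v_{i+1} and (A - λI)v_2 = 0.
We seek v_1 ∈ ker((A - 3I)^2) \ ker(A - 3I), then set v_{i+1} = (A - 3I) v_i.

One such chain is v_1 = [[0, 0, 0, 2, -1]]^T, v_2 = [[-2, 1, 3, -2, 2]]^T. Check: (A - 3I) v_2 = [[0, 0, 0, 0, 0]]^T = 0.

v_1 = [[0, 0, 0, 2, -1]]^T, v_2 = [[-2, 1, 3, -2, 2]]^T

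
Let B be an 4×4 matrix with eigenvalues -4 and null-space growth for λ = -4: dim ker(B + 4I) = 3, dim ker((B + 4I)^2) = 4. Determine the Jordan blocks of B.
Jordan blocks: (-4, 2), (-4, 1), (-4, 1)

λ = -4: successive nullity increments [3, 1] count blocks of size ≥ k; block sizes are [2, 1, 1].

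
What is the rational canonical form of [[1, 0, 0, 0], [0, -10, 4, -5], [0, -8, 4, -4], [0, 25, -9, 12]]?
The invariant factors of A (the non-unit diagonal entries of the Smith normal form of xI - A over ℚ[x]) are x - 1, (x - 4)(x - 1)^2, each dividing the next. The characteristic polynomial is their product, (x - 4)(x - 1)^3.

The rational canonical form is the block-diagonal matrix of companion matrices C(f_i):
R = [[1, 0, 0, 0], [0, 0, 0, 4], [0, 1, 0, -9], [0, 0, 1, 6]].

R = [[1, 0, 0, 0], [0, 0, 0, 4], [0, 1, 0, -9], [0, 0, 1, 6]]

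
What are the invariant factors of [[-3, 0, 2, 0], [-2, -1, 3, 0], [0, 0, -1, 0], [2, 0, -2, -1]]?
x + 1, (x + 1)^2(x + 3)

The Jordan structure of A has elementary divisors (x + 3), (x + 1)^2, (x + 1). Arranging the block sizes at each eigenvalue in decreasing order and taking row products gives the invariant factors.

Invariant factors (smallest first, each dividing the next): x + 1, (x + 1)^2(x + 3).

Check: the last factor (x + 1)^2(x + 3) is the minimal polynomial, and the product (x + 1)^3(x + 3) is the characteristic polynomial.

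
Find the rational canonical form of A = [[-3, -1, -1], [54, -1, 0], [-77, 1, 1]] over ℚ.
The invariant factors of A (the non-unit diagonal entries of the Smith normal form of xI - A over ℚ[x]) are (x - 5)(x + 4)^2, each dividing the next. The characteristic polynomial is their product, (x - 5)(x + 4)^2.

The rational canonical form is the block-diagonal matrix of companion matrices C(f_i):
R = [[0, 0, 80], [1, 0, 24], [0, 1, -3]].

R = [[0, 0, 80], [1, 0, 24], [0, 1, -3]]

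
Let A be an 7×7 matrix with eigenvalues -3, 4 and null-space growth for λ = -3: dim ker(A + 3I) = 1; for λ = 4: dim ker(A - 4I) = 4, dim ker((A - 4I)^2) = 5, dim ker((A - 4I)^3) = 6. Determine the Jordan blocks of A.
λ = -3: successive nullity increments [1] count blocks of size ≥ k; block sizes are [1].
λ = 4: successive nullity increments [4, 1, 1] count blocks of size ≥ k; block sizes are [3, 1, 1, 1].

Jordan blocks: (-3, 1), (4, 3), (4, 1), (4, 1), (4, 1)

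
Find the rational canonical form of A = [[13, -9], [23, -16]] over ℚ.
The invariant factors of A (the non-unit diagonal entries of the Smith normal form of xI - A over ℚ[x]) are x^2 + 3x - 1, each dividing the next. The characteristic polynomial is their product, x^2 + 3x - 1.

The rational canonical form is the block-diagonal matrix of companion matrices C(f_i):
R = [[0, 1], [1, -3]].

Note the characteristic polynomial does not split into linear factors over ℚ, so A has no Jordan form over ℚ; the rational canonical form exists over any field.

R = [[0, 1], [1, -3]]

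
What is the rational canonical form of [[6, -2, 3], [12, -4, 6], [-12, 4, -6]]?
R = [[0, 0, 0], [0, 0, 0], [0, 1, -4]]

The invariant factors of A (the non-unit diagonal entries of the Smith normal form of xI - A over ℚ[x]) are x, x(x + 4), each dividing the next. The characteristic polynomial is their product, x^2(x + 4).

The rational canonical form is the block-diagonal matrix of companion matrices C(f_i):
R = [[0, 0, 0], [0, 0, 0], [0, 1, -4]].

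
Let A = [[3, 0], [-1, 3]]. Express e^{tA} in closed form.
A has Jordan form J = [[3, 1], [0, 3]] with A = PJP^{-1}, so e^{tA} = P e^{tJ} P^{-1}.

For a Jordan block J_k(λ), e^{tJ_k(λ)} = e^{λt} · (I + tN + t^2 N^2/2! + ... + t^{k-1} N^{k-1}/(k-1)!) where N is the nilpotent superdiagonal part.

Assembling the blocks and conjugating back gives the entries of e^{tA} as shown above.

e^{tA} = [[e^{3*t}, 0], [-t*e^{3*t}, e^{3*t}]]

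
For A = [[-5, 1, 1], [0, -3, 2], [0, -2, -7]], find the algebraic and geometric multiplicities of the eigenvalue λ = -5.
algebraic multiplicity 3, geometric multiplicity 2

The characteristic polynomial is (x + 5)^3, so the factor x + 5 appears with exponent 3: the algebraic multiplicity is 3.

rank(A + 5I) = 1, so the eigenspace has dimension 3 - 1 = 2: the geometric multiplicity is 2.

Since 2 < 3, A is not diagonalizable.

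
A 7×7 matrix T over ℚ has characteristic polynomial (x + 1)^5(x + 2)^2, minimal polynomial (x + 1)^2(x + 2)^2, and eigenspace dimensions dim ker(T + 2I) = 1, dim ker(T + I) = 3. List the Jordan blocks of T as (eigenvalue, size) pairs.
Jordan blocks: (-2, 2), (-1, 2), (-1, 2), (-1, 1)

λ = -2: algebraic multiplicity 2 (exponent in χ_T), largest block size 2 (exponent in m_T), 1 block (geometric multiplicity). This forces block sizes [2].
λ = -1: algebraic multiplicity 5 (exponent in χ_T), largest block size 2 (exponent in m_T), 3 blocks (geometric multiplicity). These force block sizes [2, 2, 1].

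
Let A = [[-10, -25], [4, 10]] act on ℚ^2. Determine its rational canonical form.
R = [[0, 0], [1, 0]]

The invariant factors of A (the non-unit diagonal entries of the Smith normal form of xI - A over ℚ[x]) are x^2, each dividing the next. The characteristic polynomial is their product, x^2.

The rational canonical form is the block-diagonal matrix of companion matrices C(f_i):
R = [[0, 0], [1, 0]].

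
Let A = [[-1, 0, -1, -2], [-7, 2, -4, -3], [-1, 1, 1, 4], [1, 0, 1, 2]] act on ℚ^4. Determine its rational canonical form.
R = [[0, 0, 0, 0], [1, 0, 0, 0], [0, 1, 0, -4], [0, 0, 1, 4]]

The invariant factors of A (the non-unit diagonal entries of the Smith normal form of xI - A over ℚ[x]) are x^2(x - 2)^2, each dividing the next. The characteristic polynomial is their product, x^2(x - 2)^2.

The rational canonical form is the block-diagonal matrix of companion matrices C(f_i):
R = [[0, 0, 0, 0], [1, 0, 0, 0], [0, 1, 0, -4], [0, 0, 1, 4]].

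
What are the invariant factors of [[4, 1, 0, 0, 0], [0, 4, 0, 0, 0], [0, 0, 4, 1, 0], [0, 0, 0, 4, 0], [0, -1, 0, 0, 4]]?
x - 4, (x - 4)^2, (x - 4)^2

The Jordan structure of A has elementary divisors (x - 4)^2, (x - 4)^2, (x - 4). Arranging the block sizes at each eigenvalue in decreasing order and taking row products gives the invariant factors.

Invariant factors (smallest first, each dividing the next): x - 4, (x - 4)^2, (x - 4)^2.

Check: the last factor (x - 4)^2 is the minimal polynomial, and the product (x - 4)^5 is the characteristic polynomial.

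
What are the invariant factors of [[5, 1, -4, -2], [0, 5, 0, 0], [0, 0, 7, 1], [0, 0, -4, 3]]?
(x - 5)^2, (x - 5)^2

The Jordan structure of A has elementary divisors (x - 5)^2, (x - 5)^2. Arranging the block sizes at each eigenvalue in decreasing order and taking row products gives the invariant factors.

Invariant factors (smallest first, each dividing the next): (x - 5)^2, (x - 5)^2.

Check: the last factor (x - 5)^2 is the minimal polynomial, and the product (x - 5)^4 is the characteristic polynomial.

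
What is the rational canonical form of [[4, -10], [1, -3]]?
The invariant factors of A (the non-unit diagonal entries of the Smith normal form of xI - A over ℚ[x]) are (x - 2)(x + 1), each dividing the next. The characteristic polynomial is their product, (x - 2)(x + 1).

The rational canonical form is the block-diagonal matrix of companion matrices C(f_i):
R = [[0, 2], [1, 1]].

R = [[0, 2], [1, 1]]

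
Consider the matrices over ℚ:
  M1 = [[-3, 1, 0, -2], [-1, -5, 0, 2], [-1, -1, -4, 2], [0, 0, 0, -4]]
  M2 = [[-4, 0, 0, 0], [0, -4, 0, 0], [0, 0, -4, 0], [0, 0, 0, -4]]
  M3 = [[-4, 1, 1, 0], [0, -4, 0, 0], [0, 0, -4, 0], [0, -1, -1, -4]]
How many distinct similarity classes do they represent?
Characteristic polynomials: χ_{M1} = (x + 4)^4, χ_{M2} = (x + 4)^4, χ_{M3} = (x + 4)^4.

{M1, M3}: invariant factors x + 4, x + 4, (x + 4)^2.

{M2}: invariant factors x + 4, x + 4, x + 4, x + 4.

Matrices are similar if and only if their invariant-factor lists agree; the partition into similarity classes is {M1, M3}, {M2}.

2 classes: {M1, M3}, {M2}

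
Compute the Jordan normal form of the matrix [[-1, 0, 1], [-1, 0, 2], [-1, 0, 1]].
J = [[0, 1, 0], [0, 0, 1], [0, 0, 0]]

The characteristic polynomial is det(xI - A) = x^3, so the eigenvalues are 0 (algebraic multiplicity 3).

For λ = 0: rank(A) = 2, rank(A^2) = 1, rank(A^3) = 0. The eigenspace has dimension 3 - 2 = 1, so there is 1 Jordan block; the rank sequence gives block sizes [3].

Assembling the blocks gives the Jordan form J above.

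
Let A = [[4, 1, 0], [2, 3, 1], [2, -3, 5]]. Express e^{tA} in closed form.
A has Jordan form J = [[4, 1, 0], [0, 4, 1], [0, 0, 4]] with A = PJP^{-1}, so e^{tA} = P e^{tJ} P^{-1}.

For a Jordan block J_k(λ), e^{tJ_k(λ)} = e^{λt} · (I + tN + t^2 N^2/2! + ... + t^{k-1} N^{k-1}/(k-1)!) where N is the nilpotent superdiagonal part.

Assembling the blocks and conjugating back gives the entries of e^{tA} as shown above.

e^{tA} = [[(t^2 + 1)*e^{4*t}, t*(2 - t)*e^{4*t}/2, t^2*e^{4*t}/2], [2*t*e^{4*t}, (1 - t)*e^{4*t}, t*e^{4*t}], [2*t*(1 - t)*e^{4*t}, t*(t - 3)*e^{4*t}, (-t^2 + t + 1)*e^{4*t}]]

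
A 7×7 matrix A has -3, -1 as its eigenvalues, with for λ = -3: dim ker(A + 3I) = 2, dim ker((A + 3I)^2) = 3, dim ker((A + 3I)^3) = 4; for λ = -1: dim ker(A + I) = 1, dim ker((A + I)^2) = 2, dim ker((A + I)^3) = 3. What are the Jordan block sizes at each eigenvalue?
λ = -3: successive nullity increments [2, 1, 1] count blocks of size ≥ k; block sizes are [3, 1].
λ = -1: successive nullity increments [1, 1, 1] count blocks of size ≥ k; block sizes are [3].

Jordan blocks: (-3, 3), (-3, 1), (-1, 3)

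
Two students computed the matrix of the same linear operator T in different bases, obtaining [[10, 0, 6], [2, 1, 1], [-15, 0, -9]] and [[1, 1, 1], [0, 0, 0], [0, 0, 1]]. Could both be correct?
Two matrices over a field are similar if and only if they have the same invariant factors.

Both A and B have characteristic polynomial x(x - 1)^2 and minimal polynomial x(x - 1)^2. Computing further, both have invariant factors x(x - 1)^2. Hence A and B are similar.

Yes.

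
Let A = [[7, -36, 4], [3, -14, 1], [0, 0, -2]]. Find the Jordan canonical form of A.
The characteristic polynomial is det(xI - A) = (x + 2)^2(x + 5), so the eigenvalues are -5 (algebraic multiplicity 1), -2 (algebraic multiplicity 2).

For λ = -5: algebraic multiplicity 1 gives one 1×1 block.

For λ = -2: rank(A + 2I) = 2, rank((A + 2I)^2) = 1. The eigenspace has dimension 3 - 2 = 1, so there is 1 Jordan block; the rank sequence gives block sizes [2].

Assembling the blocks gives the Jordan form J above.

J = [[-5, 0, 0], [0, -2, 1], [0, 0, -2]]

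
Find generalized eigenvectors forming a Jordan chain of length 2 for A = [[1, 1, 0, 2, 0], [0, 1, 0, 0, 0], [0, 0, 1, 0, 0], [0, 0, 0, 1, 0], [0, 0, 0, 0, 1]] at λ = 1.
We seek v_1 ∈ ker((A - I)^2) \ ker(A - I), then set v_{i+1} = (A - I) v_i.

One such chain is v_1 = [[5, 1, 0, 0, 1]]^T, v_2 = [[1, 0, 0, 0, 0]]^T. Check: (A - I) v_2 = [[0, 0, 0, 0, 0]]^T = 0.

v_1 = [[5, 1, 0, 0, 1]]^T, v_2 = [[1, 0, 0, 0, 0]]^T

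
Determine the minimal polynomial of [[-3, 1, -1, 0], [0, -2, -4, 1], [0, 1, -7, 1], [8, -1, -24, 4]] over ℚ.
The characteristic polynomial factors as (x + 1)^2(x + 3)^2. The minimal polynomial is ∏(x - λ)^{k_λ} where k_λ is the size of the largest Jordan block at λ.

For λ = -3: rank(A + 3I) = 3, and the largest Jordan block has size 2 (the smallest k with rank((A + 3I)^k) = rank((A + 3I)^(k+1))).
For λ = -1: rank(A + I) = 3, and the largest Jordan block has size 2 (the smallest k with rank((A + I)^k) = rank((A + I)^(k+1))).

So m_A(x) = (x + 1)^2(x + 3)^2.

m_A(x) = (x + 1)^2(x + 3)^2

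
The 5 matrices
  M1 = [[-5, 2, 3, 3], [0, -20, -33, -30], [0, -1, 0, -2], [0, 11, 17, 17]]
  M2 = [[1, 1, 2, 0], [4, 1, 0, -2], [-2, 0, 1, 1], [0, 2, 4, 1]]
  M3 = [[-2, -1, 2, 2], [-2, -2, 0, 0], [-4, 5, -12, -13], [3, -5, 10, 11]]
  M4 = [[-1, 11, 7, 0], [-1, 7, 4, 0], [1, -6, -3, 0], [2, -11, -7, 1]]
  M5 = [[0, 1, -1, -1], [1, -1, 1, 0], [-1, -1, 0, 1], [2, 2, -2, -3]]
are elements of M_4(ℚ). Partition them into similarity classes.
Characteristic polynomials: χ_{M1} = (x - 1)^2(x + 5)^2, χ_{M2} = (x - 1)^4, χ_{M3} = (x - 1)(x + 2)^3, χ_{M4} = (x - 1)^4, χ_{M5} = (x + 1)^4.

{M1}: invariant factors (x - 1)^2(x + 5)^2.

{M2}: invariant factors (x - 1)^2, (x - 1)^2.

{M3}: invariant factors (x - 1)(x + 2)^3.

{M4}: invariant factors x - 1, (x - 1)^3.

{M5}: invariant factors x + 1, (x + 1)^3.

Matrices are similar if and only if their invariant-factor lists agree; the partition into similarity classes is {M1}, {M2}, {M3}, {M4}, {M5}.

5 classes: {M1}, {M2}, {M3}, {M4}, {M5}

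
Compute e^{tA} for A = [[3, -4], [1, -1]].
A has Jordan form J = [[1, 1], [0, 1]] with A = PJP^{-1}, so e^{tA} = P e^{tJ} P^{-1}.

For a Jordan block J_k(λ), e^{tJ_k(λ)} = e^{λt} · (I + tN + t^2 N^2/2! + ... + t^{k-1} N^{k-1}/(k-1)!) where N is the nilpotent superdiagonal part.

Assembling the blocks and conjugating back gives the entries of e^{tA} as shown above.

e^{tA} = [[(2*t + 1)*e^{t}, -4*t*e^{t}], [t*e^{t}, (1 - 2*t)*e^{t}]]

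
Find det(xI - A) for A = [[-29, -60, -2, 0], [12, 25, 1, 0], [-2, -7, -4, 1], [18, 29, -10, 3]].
χ_A(x) = x^3(x + 5)

xI - A = [[x + 29, 60, 2, 0], [-12, x - 25, -1, 0], [2, 7, x + 4, -1], [-18, -29, 10, x - 3]].

Expanding det(xI - A) along the first row:
det(xI - A) = + (x + 29)·det([[x - 25, -1, 0], [7, x + 4, -1], [-29, 10, x - 3]]) - (60)·det([[-12, -1, 0], [2, x + 4, -1], [-18, 10, x - 3]]) + (2)·det([[-12, x - 25, 0], [2, 7, -1], [-18, -29, x - 3]]) - (0)·det([[-12, x - 25, -1], [2, 7, x + 4], [-18, -29, 10]]).

Evaluating gives χ_A(x) = x^4 + 5x^3 = x^3(x + 5).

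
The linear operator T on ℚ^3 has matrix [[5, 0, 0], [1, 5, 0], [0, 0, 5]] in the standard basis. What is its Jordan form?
J = [[5, 1, 0], [0, 5, 0], [0, 0, 5]]

The characteristic polynomial is det(xI - A) = (x - 5)^3, so the eigenvalues are 5 (algebraic multiplicity 3).

For λ = 5: rank(A - 5I) = 1, rank((A - 5I)^2) = 0. The eigenspace has dimension 3 - 1 = 2, so there are 2 Jordan blocks; the rank sequence gives block sizes [2, 1].

Assembling the blocks gives the Jordan form J above.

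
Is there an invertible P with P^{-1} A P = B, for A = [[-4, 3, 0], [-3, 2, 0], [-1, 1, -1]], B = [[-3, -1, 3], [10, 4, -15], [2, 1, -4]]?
Yes.

Two matrices over a field are similar if and only if they have the same invariant factors.

Both A and B have characteristic polynomial (x + 1)^3 and minimal polynomial (x + 1)^2. Computing further, both have invariant factors x + 1, (x + 1)^2. Hence A and B are similar.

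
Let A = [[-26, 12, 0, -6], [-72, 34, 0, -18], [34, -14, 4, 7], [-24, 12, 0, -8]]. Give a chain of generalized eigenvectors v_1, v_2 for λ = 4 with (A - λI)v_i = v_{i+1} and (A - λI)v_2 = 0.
We seek v_1 ∈ ker((A - 4I)^2) \ ker(A - 4I), then set v_{i+1} = (A - 4I) v_i.

One such chain is v_1 = [[-1, -3, 1, -1]]^T, v_2 = [[0, 0, 1, 0]]^T. Check: (A - 4I) v_2 = [[0, 0, 0, 0]]^T = 0.

v_1 = [[-1, -3, 1, -1]]^T, v_2 = [[0, 0, 1, 0]]^T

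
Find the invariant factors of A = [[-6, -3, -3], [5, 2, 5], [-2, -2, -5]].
The Jordan structure of A has elementary divisors (x + 3)^2, (x + 3). Arranging the block sizes at each eigenvalue in decreasing order and taking row products gives the invariant factors.

Invariant factors (smallest first, each dividing the next): x + 3, (x + 3)^2.

Check: the last factor (x + 3)^2 is the minimal polynomial, and the product (x + 3)^3 is the characteristic polynomial.

x + 3, (x + 3)^2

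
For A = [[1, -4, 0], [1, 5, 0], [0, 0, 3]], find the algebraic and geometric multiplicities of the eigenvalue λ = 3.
algebraic multiplicity 3, geometric multiplicity 2

The characteristic polynomial is (x - 3)^3, so the factor x - 3 appears with exponent 3: the algebraic multiplicity is 3.

rank(A - 3I) = 1, so the eigenspace has dimension 3 - 1 = 2: the geometric multiplicity is 2.

Since 2 < 3, A is not diagonalizable.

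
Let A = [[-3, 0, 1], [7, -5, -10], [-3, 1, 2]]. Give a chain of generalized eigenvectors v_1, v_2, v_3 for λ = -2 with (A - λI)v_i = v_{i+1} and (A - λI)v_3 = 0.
We seek v_1 ∈ ker((A + 2I)^3) \ ker((A + 2I)^2), then set v_{i+1} = (A + 2I) v_i.

One such chain is v_1 = [[0, 1, 0]]^T, v_2 = [[0, -3, 1]]^T, v_3 = [[1, -1, 1]]^T. Check: (A + 2I) v_3 = [[0, 0, 0]]^T = 0.

v_1 = [[0, 1, 0]]^T, v_2 = [[0, -3, 1]]^T, v_3 = [[1, -1, 1]]^T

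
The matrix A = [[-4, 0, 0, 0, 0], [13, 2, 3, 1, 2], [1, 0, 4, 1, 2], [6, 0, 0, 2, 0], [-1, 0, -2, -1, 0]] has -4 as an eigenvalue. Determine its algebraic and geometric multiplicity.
algebraic multiplicity 1, geometric multiplicity 1

The characteristic polynomial is (x - 2)^4(x + 4), so the factor x + 4 appears with exponent 1: the algebraic multiplicity is 1.

rank(A + 4I) = 4, so the eigenspace has dimension 5 - 4 = 1: the geometric multiplicity is 1.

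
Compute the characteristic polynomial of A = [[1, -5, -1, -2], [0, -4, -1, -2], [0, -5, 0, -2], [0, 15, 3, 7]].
xI - A = [[x - 1, 5, 1, 2], [0, x + 4, 1, 2], [0, 5, x, 2], [0, -15, -3, x - 7]].

Expanding det(xI - A) along the first row:
det(xI - A) = + (x - 1)·det([[x + 4, 1, 2], [5, x, 2], [-15, -3, x - 7]]) - (5)·det([[0, 1, 2], [0, x, 2], [0, -3, x - 7]]) + (1)·det([[0, x + 4, 2], [0, 5, 2], [0, -15, x - 7]]) - (2)·det([[0, x + 4, 1], [0, 5, x], [0, -15, -3]]).

Evaluating gives χ_A(x) = x^4 - 4x^3 + 6x^2 - 4x + 1 = (x - 1)^4.

χ_A(x) = (x - 1)^4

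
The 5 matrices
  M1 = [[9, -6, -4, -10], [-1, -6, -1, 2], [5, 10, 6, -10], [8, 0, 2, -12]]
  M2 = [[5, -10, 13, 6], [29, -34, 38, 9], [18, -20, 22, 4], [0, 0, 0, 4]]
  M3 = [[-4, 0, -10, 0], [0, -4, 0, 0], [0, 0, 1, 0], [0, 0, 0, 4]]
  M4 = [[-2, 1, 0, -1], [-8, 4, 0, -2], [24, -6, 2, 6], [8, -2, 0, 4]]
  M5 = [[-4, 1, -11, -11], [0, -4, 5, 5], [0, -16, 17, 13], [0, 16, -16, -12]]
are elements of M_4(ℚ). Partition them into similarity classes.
3 classes: {M1, M2, M5}, {M3}, {M4}

Characteristic polynomials: χ_{M1} = (x - 4)(x - 1)(x + 4)^2, χ_{M2} = (x - 4)(x - 1)(x + 4)^2, χ_{M3} = (x - 4)(x - 1)(x + 4)^2, χ_{M4} = (x - 2)^4, χ_{M5} = (x - 4)(x - 1)(x + 4)^2.

{M1, M2, M5}: invariant factors (x - 4)(x - 1)(x + 4)^2.

{M3}: invariant factors x + 4, (x - 4)(x - 1)(x + 4).

{M4}: invariant factors x - 2, x - 2, (x - 2)^2.

Matrices are similar if and only if their invariant-factor lists agree; the partition into similarity classes is {M1, M2, M5}, {M3}, {M4}.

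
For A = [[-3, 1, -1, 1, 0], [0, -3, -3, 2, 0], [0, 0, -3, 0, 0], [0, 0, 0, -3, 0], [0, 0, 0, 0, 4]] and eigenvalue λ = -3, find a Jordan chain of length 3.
v_1 = [[0, -1, 1, 2, 0]]^T, v_2 = [[0, 1, 0, 0, 0]]^T, v_3 = [[1, 0, 0, 0, 0]]^T

We seek v_1 ∈ ker((A + 3I)^3) \ ker((A + 3I)^2), then set v_{i+1} = (A + 3I) v_i.

One such chain is v_1 = [[0, -1, 1, 2, 0]]^T, v_2 = [[0, 1, 0, 0, 0]]^T, v_3 = [[1, 0, 0, 0, 0]]^T. Check: (A + 3I) v_3 = [[0, 0, 0, 0, 0]]^T = 0.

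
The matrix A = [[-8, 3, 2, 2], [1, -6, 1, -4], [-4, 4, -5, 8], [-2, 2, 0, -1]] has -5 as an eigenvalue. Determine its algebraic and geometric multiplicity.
The characteristic polynomial is (x + 5)^4, so the factor x + 5 appears with exponent 4: the algebraic multiplicity is 4.

rank(A + 5I) = 2, so the eigenspace has dimension 4 - 2 = 2: the geometric multiplicity is 2.

Since 2 < 4, A is not diagonalizable.

algebraic multiplicity 4, geometric multiplicity 2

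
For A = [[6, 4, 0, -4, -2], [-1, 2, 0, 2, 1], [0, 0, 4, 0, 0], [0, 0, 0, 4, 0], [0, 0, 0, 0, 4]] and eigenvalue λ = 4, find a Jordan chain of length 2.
v_1 = [[-1, 1, 0, 0, 0]]^T, v_2 = [[2, -1, 0, 0, 0]]^T

We seek v_1 ∈ ker((A - 4I)^2) \ ker(A - 4I), then set v_{i+1} = (A - 4I) v_i.

One such chain is v_1 = [[-1, 1, 0, 0, 0]]^T, v_2 = [[2, -1, 0, 0, 0]]^T. Check: (A - 4I) v_2 = [[0, 0, 0, 0, 0]]^T = 0.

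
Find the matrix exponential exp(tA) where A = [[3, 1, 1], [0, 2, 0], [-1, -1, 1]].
e^{tA} = [[(t + 1)*e^{2*t}, t*e^{2*t}, t*e^{2*t}], [0, e^{2*t}, 0], [-t*e^{2*t}, -t*e^{2*t}, (1 - t)*e^{2*t}]]

A has Jordan form J = [[2, 1, 0], [0, 2, 0], [0, 0, 2]] with A = PJP^{-1}, so e^{tA} = P e^{tJ} P^{-1}.

For a Jordan block J_k(λ), e^{tJ_k(λ)} = e^{λt} · (I + tN + t^2 N^2/2! + ... + t^{k-1} N^{k-1}/(k-1)!) where N is the nilpotent superdiagonal part.

Assembling the blocks and conjugating back gives the entries of e^{tA} as shown above.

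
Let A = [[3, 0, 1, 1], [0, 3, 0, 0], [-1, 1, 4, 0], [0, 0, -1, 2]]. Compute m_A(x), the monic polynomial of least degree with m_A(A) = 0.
The characteristic polynomial factors as (x - 3)^4. The minimal polynomial is ∏(x - λ)^{k_λ} where k_λ is the size of the largest Jordan block at λ.

For λ = 3: rank(A - 3I) = 2, and the largest Jordan block has size 3 (the smallest k with rank((A - 3I)^k) = rank((A - 3I)^(k+1))).

So m_A(x) = (x - 3)^3.

m_A(x) = (x - 3)^3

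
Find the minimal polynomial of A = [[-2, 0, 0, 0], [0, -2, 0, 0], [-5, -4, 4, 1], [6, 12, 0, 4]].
m_A(x) = (x - 4)^2(x + 2)

The characteristic polynomial factors as (x - 4)^2(x + 2)^2. The minimal polynomial is ∏(x - λ)^{k_λ} where k_λ is the size of the largest Jordan block at λ.

For λ = -2: rank(A + 2I) = 2, and the largest Jordan block has size 1 (the smallest k with rank((A + 2I)^k) = rank((A + 2I)^(k+1))).
For λ = 4: rank(A - 4I) = 3, and the largest Jordan block has size 2 (the smallest k with rank((A - 4I)^k) = rank((A - 4I)^(k+1))).

So m_A(x) = (x - 4)^2(x + 2).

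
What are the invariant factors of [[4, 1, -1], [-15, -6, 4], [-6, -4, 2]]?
(x - 1)^2(x + 2)

The Jordan structure of A has elementary divisors (x + 2), (x - 1)^2. Arranging the block sizes at each eigenvalue in decreasing order and taking row products gives the invariant factors.

Invariant factors (smallest first, each dividing the next): (x - 1)^2(x + 2).

Check: the last factor (x - 1)^2(x + 2) is the minimal polynomial, and the product (x - 1)^2(x + 2) is the characteristic polynomial.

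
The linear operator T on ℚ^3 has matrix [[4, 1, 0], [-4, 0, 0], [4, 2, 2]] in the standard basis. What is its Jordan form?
J = [[2, 1, 0], [0, 2, 0], [0, 0, 2]]

The characteristic polynomial is det(xI - A) = (x - 2)^3, so the eigenvalues are 2 (algebraic multiplicity 3).

For λ = 2: rank(A - 2I) = 1, rank((A - 2I)^2) = 0. The eigenspace has dimension 3 - 1 = 2, so there are 2 Jordan blocks; the rank sequence gives block sizes [2, 1].

Assembling the blocks gives the Jordan form J above.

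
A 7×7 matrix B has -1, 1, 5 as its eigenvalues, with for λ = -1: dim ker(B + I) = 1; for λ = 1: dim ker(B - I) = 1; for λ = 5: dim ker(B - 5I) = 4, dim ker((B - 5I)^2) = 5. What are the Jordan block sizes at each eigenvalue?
Jordan blocks: (-1, 1), (1, 1), (5, 2), (5, 1), (5, 1), (5, 1)

λ = -1: successive nullity increments [1] count blocks of size ≥ k; block sizes are [1].
λ = 1: successive nullity increments [1] count blocks of size ≥ k; block sizes are [1].
λ = 5: successive nullity increments [4, 1] count blocks of size ≥ k; block sizes are [2, 1, 1, 1].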